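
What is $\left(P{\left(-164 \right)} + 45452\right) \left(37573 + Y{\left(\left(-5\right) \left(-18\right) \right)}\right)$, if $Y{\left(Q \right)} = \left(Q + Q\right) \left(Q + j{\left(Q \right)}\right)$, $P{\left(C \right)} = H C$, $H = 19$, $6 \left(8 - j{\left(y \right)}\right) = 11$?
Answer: $2323526688$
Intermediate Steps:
$j{\left(y \right)} = \frac{37}{6}$ ($j{\left(y \right)} = 8 - \frac{11}{6} = \frac{37}{6}$)
$P{\left(C \right)} = 19 C$
$Y{\left(Q \right)} = 2 Q \left(\frac{37}{6} + Q\right)$ ($Y{\left(Q \right)} = \left(Q + Q\right) \left(Q + \frac{37}{6}\right) = 2 Q \left(\frac{37}{6} + Q\right)$)
$\left(P{\left(-164 \right)} + 45452\right) \left(37573 + Y{\left(\left(-5\right) \left(-18\right) \right)}\right) = \left(19 \left(-164\right) + 45452\right) \left(37573 + \frac{\left(-5\right) \left(-18\right) \left(37 + 6 \left(\left(-5\right) \left(-18\right)\right)\right)}{3}\right) = \left(-3116 + 45452\right) \left(37573 + \frac{1}{3} \cdot 90 \left(37 + 6 \cdot 90\right)\right) = 42336 \left(37573 + \frac{1}{3} \cdot 90 \left(37 + 540\right)\right) = 42336 \left(37573 + \frac{1}{3} \cdot 90 \cdot 577\right) = 42336 \left(37573 + 17310\right) = 42336 \cdot 54883 = 2323526688$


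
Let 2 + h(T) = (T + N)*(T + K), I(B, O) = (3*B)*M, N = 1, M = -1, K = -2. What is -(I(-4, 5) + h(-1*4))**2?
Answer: -784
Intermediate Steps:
I(B, O) = -3*B (I(B, O) = (3*B)*(-1) = -3*B)
h(T) = -2 + (1 + T)*(-2 + T) (h(T) = -2 + (T + 1)*(T - 2) = -2 + (1 + T)*(-2 + T))
-(I(-4, 5) + h(-1*4))**2 = -(-3*(-4) + (-4 + (-1*4)**2 - (-1)*4))**2 = -(12 + (-4 + (-4)**2 - 1*(-4)))**2 = -(12 + (-4 + 16 + 4))**2 = -(12 + 16)**2 = -1*28**2 = -1*784 = -784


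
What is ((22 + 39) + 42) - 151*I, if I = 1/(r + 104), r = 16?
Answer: 12209/120 ≈ 101.74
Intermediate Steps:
I = 1/120 (I = 1/(16 + 104) = 1/120 ≈ 0.0083333)
((22 + 39) + 42) - 151*I = ((22 + 39) + 42) - 151*1/120 = (61 + 42) - 151/120 = 103 - 151/120 = 12209/120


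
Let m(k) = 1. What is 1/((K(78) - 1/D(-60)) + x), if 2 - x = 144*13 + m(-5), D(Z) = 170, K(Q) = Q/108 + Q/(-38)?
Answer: -14535/27214408 ≈ -0.00053409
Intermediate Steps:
K(Q) = -35*Q/2052 (K(Q) = Q*(1/108) + Q*(-1/38) = Q/108 - Q/38 = -35*Q/2052)
x = -1871 (x = 2 - (144*13 + 1) = 2 - (1872 + 1) = 2 - 1*1873 = 2 - 1873 = -1871)
1/((K(78) - 1/D(-60)) + x) = 1/((-35/2052*78 - 1/170) - 1871) = 1/((-455/342 - 1*1/170) - 1871) = 1/((-455/342 - 1/170) - 1871) = 1/(-19423/14535 - 1871) = 1/(-27214408/14535) = -14535/27214408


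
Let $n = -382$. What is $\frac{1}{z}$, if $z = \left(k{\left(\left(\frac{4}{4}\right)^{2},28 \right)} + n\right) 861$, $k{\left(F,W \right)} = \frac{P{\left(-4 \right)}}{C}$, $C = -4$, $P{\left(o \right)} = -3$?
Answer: $- \frac{4}{1313025} \approx -3.0464 \cdot 10^{-6}$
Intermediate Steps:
$k{\left(F,W \right)} = \frac{3}{4}$ ($k{\left(F,W \right)} = - \frac{3}{-4} = \left(-3\right) \left(- \frac{1}{4}\right) = \frac{3}{4}$)
$z = - \frac{1313025}{4}$ ($z = \left(\frac{3}{4} - 382\right) 861 = \left(- \frac{1525}{4}\right) 861 = - \frac{1313025}{4} \approx -3.2826 \cdot 10^{5}$)
$\frac{1}{z} = \frac{1}{- \frac{1313025}{4}} = - \frac{4}{1313025}$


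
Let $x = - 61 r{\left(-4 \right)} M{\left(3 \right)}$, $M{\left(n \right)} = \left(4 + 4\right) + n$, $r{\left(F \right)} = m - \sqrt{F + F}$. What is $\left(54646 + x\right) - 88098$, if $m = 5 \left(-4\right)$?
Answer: $-20032 + 1342 i \sqrt{2} \approx -20032.0 + 1897.9 i$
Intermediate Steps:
$m = -20$
$r{\left(F \right)} = -20 - \sqrt{2} \sqrt{F}$ ($r{\left(F \right)} = -20 - \sqrt{F + F} = -20 - \sqrt{2 F} = -20 - \sqrt{2} \sqrt{F}$)
$M{\left(n \right)} = 8 + n$
$x = 13420 + 1342 i \sqrt{2}$ ($x = - 61 \left(-20 - \sqrt{2} \sqrt{-4}\right) \left(8 + 3\right) = - 61 \left(-20 - \sqrt{2} \cdot 2 i\right) 11 = - 61 \left(-20 - 2 i \sqrt{2}\right) 11 = \left(1220 + 122 i \sqrt{2}\right) 11 = 13420 + 1342 i \sqrt{2} \approx 13420.0 + 1897.9 i$)
$\left(54646 + x\right) - 88098 = \left(54646 + \left(13420 + 1342 i \sqrt{2}\right)\right) - 88098 = \left(68066 + 1342 i \sqrt{2}\right) - 88098 = -20032 + 1342 i \sqrt{2}$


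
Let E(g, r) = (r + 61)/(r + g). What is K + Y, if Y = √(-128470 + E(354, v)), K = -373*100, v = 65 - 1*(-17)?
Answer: -37300 + I*√6105392693/218 ≈ -37300.0 + 358.43*I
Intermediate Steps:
v = 82 (v = 65 + 17 = 82)
E(g, r) = (61 + r)/(g + r)
K = -37300
Y = I*√6105392693/218 (Y = √(-128470 + (61 + 82)/(354 + 82)) = √(-128470 + 143/436) = √(-56012777/436) = I*√6105392693/218 ≈ 358.43*I)
K + Y = -37300 + I*√6105392693/218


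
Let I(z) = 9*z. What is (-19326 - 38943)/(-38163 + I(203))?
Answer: 19423/12112 ≈ 1.6036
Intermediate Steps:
(-19326 - 38943)/(-38163 + I(203)) = (-19326 - 38943)/(-38163 + 9*203) = -58269/(-38163 + 1827) = -58269/(-36336) = -58269*(-1/36336) = 19423/12112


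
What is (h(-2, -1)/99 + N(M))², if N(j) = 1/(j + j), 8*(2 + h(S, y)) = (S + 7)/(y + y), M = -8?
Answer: 289/39204 ≈ 0.0073717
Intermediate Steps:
h(S, y) = -2 + (7 + S)/(16*y) (h(S, y) = -2 + ((S + 7)/(y + y))/8 = -2 + ((7 + S)/((2*y)))/8 = -2 + ((7 + S)*(1/(2*y)))/8 = -2 + ((7 + S)/(2*y))/8 = -2 + (7 + S)/(16*y))
N(j) = 1/(2*j)
(h(-2, -1)/99 + N(M))² = (((1/16)*(7 - 2 - 32*(-1))/(-1))/99 + (½)/(-8))² = (((1/16)*(-1)*(7 - 2 + 32))*(1/99) + (½)*(-⅛))² = (((1/16)*(-1)*37)*(1/99) - 1/16)² = (-37/16*1/99 - 1/16)² = (-37/1584 - 1/16)² = (-17/198)² = 289/39204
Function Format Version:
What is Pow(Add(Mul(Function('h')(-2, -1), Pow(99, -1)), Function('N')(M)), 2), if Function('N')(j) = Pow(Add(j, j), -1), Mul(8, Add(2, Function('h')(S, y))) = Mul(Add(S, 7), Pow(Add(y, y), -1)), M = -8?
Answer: Rational(289, 39204) ≈ 0.0073717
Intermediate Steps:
Function('h')(S, y) = Add(-2, Mul(Rational(1, 16), Pow(y, -1), Add(7, S))) (Function('h')(S, y) = Add(-2, Mul(Rational(1, 8), Mul(Add(S, 7), Pow(Add(y, y), -1)))) = Add(-2, Mul(Rational(1, 8), Mul(Add(7, S), Pow(Mul(2, y), -1)))) = Add(-2, Mul(Rational(1, 8), Mul(Add(7, S), Mul(Rational(1, 2), Pow(y, -1))))) = Add(-2, Mul(Rational(1, 8), Mul(Rational(1, 2), Pow(y, -1), Add(7, S)))) = Add(-2, Mul(Rational(1, 16), Pow(y, -1), Add(7, S))))
Function('N')(j) = Mul(Rational(1, 2), Pow(j, -1)) (Function('N')(j) = Pow(Mul(2, j), -1) = Mul(Rational(1, 2), Pow(j, -1)))
Pow(Add(Mul(Function('h')(-2, -1), Pow(99, -1)), Function('N')(M)), 2) = Pow(Add(Mul(Mul(Rational(1, 16), Pow(-1, -1), Add(7, -2, Mul(-32, -1))), Pow(99, -1)), Mul(Rational(1, 2), Pow(-8, -1))), 2) = Pow(Add(Mul(Mul(Rational(1, 16), -1, Add(7, -2, 32)), Rational(1, 99)), Mul(Rational(1, 2), Rational(-1, 8))), 2) = Pow(Add(Mul(Mul(Rational(1, 16), -1, 37), Rational(1, 99)), Rational(-1, 16)), 2) = Pow(Add(Mul(Rational(-37, 16), Rational(1, 99)), Rational(-1, 16)), 2) = Pow(Add(Rational(-37, 1584), Rational(-1, 16)), 2) = Pow(Rational(-17, 198), 2) = Rational(289, 39204)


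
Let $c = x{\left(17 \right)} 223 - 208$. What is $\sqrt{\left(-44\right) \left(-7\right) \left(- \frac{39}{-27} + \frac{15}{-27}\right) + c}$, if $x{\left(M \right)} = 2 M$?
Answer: $\frac{\sqrt{68830}}{3} \approx 87.452$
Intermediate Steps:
$c = 7374$ ($c = 2 \cdot 17 \cdot 223 - 208 = 34 \cdot 223 - 208 = 7582 - 208 = 7374$)
$\sqrt{\left(-44\right) \left(-7\right) \left(- \frac{39}{-27} + \frac{15}{-27}\right) + c} = \sqrt{\left(-44\right) \left(-7\right) \left(- \frac{39}{-27} + \frac{15}{-27}\right) + 7374} = \sqrt{308 \left(\left(-39\right) \left(- \frac{1}{27}\right) + 15 \left(- \frac{1}{27}\right)\right) + 7374} = \sqrt{308 \left(\frac{13}{9} - \frac{5}{9}\right) + 7374} = \sqrt{308 \cdot \frac{8}{9} + 7374} = \sqrt{\frac{2464}{9} + 7374} = \sqrt{\frac{68830}{9}} = \frac{\sqrt{68830}}{3}$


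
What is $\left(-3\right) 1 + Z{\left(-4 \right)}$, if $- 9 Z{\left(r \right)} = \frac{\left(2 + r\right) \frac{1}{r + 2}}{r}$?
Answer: $- \frac{107}{36} \approx -2.9722$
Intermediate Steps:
$Z{\left(r \right)} = - \frac{1}{9 r}$ ($Z{\left(r \right)} = - \frac{\frac{2 + r}{r + 2} \frac{1}{r}}{9} = - \frac{\frac{2 + r}{2 + r} \frac{1}{r}}{9} = - \frac{1 \frac{1}{r}}{9} = - \frac{1}{9 r}$)
$\left(-3\right) 1 + Z{\left(-4 \right)} = \left(-3\right) 1 - \frac{1}{9 \left(-4\right)} = -3 - - \frac{1}{36} = -3 + \frac{1}{36} = - \frac{107}{36}$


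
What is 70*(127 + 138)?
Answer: 18550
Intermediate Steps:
70*(127 + 138) = 70*265 = 18550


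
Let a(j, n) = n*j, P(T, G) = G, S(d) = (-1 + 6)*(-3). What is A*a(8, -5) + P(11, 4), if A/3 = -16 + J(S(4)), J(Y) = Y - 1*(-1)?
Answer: 3604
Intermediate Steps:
S(d) = -15 (S(d) = 5*(-3) = -15)
a(j, n) = j*n
J(Y) = 1 + Y (J(Y) = Y + 1 = 1 + Y)
A = -90 (A = 3*(-16 + (1 - 15)) = 3*(-16 - 14) = 3*(-30) = -90)
A*a(8, -5) + P(11, 4) = -720*(-5) + 4 = -90*(-40) + 4 = 3600 + 4 = 3604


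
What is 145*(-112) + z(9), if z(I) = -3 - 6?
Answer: -16249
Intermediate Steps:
z(I) = -9
145*(-112) + z(9) = 145*(-112) - 9 = -16240 - 9 = -16249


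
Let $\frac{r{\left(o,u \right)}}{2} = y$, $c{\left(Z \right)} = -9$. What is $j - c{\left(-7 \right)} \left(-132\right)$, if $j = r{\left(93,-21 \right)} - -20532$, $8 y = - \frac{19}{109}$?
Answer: $\frac{8433965}{436} \approx 19344.0$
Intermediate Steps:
$y = - \frac{19}{872}$ ($y = \frac{\left(-19\right) \frac{1}{109}}{8} = \frac{1}{8} \left(- \frac{19}{109}\right) = - \frac{19}{872} \approx -0.021789$)
$r{\left(o,u \right)} = - \frac{19}{436}$ ($r{\left(o,u \right)} = 2 \left(- \frac{19}{872}\right) = - \frac{19}{436}$)
$j = \frac{8951933}{436}$ ($j = - \frac{19}{436} - -20532 = - \frac{19}{436} + 20532 = \frac{8951933}{436} \approx 20532.0$)
$j - c{\left(-7 \right)} \left(-132\right) = \frac{8951933}{436} - \left(-9\right) \left(-132\right) = \frac{8951933}{436} - 1188 = \frac{8433965}{436}$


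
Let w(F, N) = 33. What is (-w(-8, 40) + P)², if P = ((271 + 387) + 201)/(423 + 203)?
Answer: 392000401/391876 ≈ 1000.3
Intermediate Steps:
P = 859/626 (P = (658 + 201)/626 = 859*(1/626) = 859/626 ≈ 1.3722)
(-w(-8, 40) + P)² = (-1*33 + 859/626)² = (-33 + 859/626)² = (-19799/626)² = 392000401/391876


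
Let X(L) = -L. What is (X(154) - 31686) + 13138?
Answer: -18702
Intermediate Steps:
(X(154) - 31686) + 13138 = (-1*154 - 31686) + 13138 = (-154 - 31686) + 13138 = -31840 + 13138 = -18702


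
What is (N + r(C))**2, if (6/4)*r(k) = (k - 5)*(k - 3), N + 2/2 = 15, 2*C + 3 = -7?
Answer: 40804/9 ≈ 4533.8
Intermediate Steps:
C = -5 (C = -3/2 + (1/2)*(-7) = -3/2 - 7/2 = -5)
N = 14 (N = -1 + 15 = 14)
r(k) = 2*(-5 + k)*(-3 + k)/3 (r(k) = 2*((k - 5)*(k - 3))/3 = 2*((-5 + k)*(-3 + k))/3 = 2*(-5 + k)*(-3 + k)/3)
(N + r(C))**2 = (14 + (10 - 16/3*(-5) + (2/3)*(-5)**2))**2 = (14 + (10 + 80/3 + (2/3)*25))**2 = (14 + (10 + 80/3 + 50/3))**2 = (14 + 160/3)**2 = (202/3)**2 = 40804/9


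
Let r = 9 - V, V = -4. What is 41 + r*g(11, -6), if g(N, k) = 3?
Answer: 80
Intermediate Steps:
r = 13 (r = 9 - 1*(-4) = 9 + 4 = 13)
41 + r*g(11, -6) = 41 + 13*3 = 41 + 39 = 80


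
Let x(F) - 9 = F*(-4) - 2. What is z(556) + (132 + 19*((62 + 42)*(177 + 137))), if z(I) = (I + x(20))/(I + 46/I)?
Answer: 95938690510/154591 ≈ 6.2060e+5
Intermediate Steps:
x(F) = 7 - 4*F (x(F) = 9 + (F*(-4) - 2) = 9 + (-4*F - 2) = 9 + (-2 - 4*F) = 7 - 4*F)
z(I) = (-73 + I)/(I + 46/I) (z(I) = (I + (7 - 4*20))/(I + 46/I) = (I + (7 - 80))/(I + 46/I) = (I - 73)/(I + 46/I) = (-73 + I)/(I + 46/I))
z(556) + (132 + 19*((62 + 42)*(177 + 137))) = 556*(-73 + 556)/(46 + 556**2) + (132 + 19*((62 + 42)*(177 + 137))) = 556*483/(46 + 309136) + (132 + 19*(104*314)) = 556*483/309182 + (132 + 19*32656) = 556*(1/309182)*483 + (132 + 620464) = 134274/154591 + 620596 = 95938690510/154591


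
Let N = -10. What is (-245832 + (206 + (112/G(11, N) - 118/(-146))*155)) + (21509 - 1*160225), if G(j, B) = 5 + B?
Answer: -28301277/73 ≈ -3.8769e+5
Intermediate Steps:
(-245832 + (206 + (112/G(11, N) - 118/(-146))*155)) + (21509 - 1*160225) = (-245832 + (206 + (112/(5 - 10) - 118/(-146))*155)) + (21509 - 1*160225) = (-245832 + (206 + (112/(-5) - 118*(-1/146))*155)) + (21509 - 160225) = (-245832 + (206 + (112*(-⅕) + 59/73)*155)) - 138716 = (-245832 + (206 + (-112/5 + 59/73)*155)) - 138716 = (-245832 + (206 - 7881/365*155)) - 138716 = (-245832 + (206 - 244311/73)) - 138716 = (-245832 - 229273/73) - 138716 = -18175009/73 - 138716 = -28301277/73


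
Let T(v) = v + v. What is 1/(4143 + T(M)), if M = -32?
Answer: 1/4079 ≈ 0.00024516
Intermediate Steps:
T(v) = 2*v
1/(4143 + T(M)) = 1/(4143 + 2*(-32)) = 1/(4143 - 64) = 1/4079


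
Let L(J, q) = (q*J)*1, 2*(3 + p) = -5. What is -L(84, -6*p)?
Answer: -2772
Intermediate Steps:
p = -11/2 (p = -3 + (½)*(-5) = -3 - 5/2 = -11/2 ≈ -5.5000)
L(J, q) = J*q (L(J, q) = (J*q)*1 = J*q)
-L(84, -6*p) = -84*(-6*(-11/2)) = -84*33 = -1*2772 = -2772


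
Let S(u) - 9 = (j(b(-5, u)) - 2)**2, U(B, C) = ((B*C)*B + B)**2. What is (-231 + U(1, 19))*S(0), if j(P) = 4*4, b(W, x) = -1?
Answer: 34645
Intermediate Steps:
U(B, C) = (B + C*B**2)**2 (U(B, C) = (C*B**2 + B)**2 = (B + C*B**2)**2)
j(P) = 16
S(u) = 205 (S(u) = 9 + (16 - 2)**2 = 9 + 14**2 = 9 + 196 = 205)
(-231 + U(1, 19))*S(0) = (-231 + 1**2*(1 + 1*19)**2)*205 = (-231 + 1*(1 + 19)**2)*205 = (-231 + 1*20**2)*205 = (-231 + 1*400)*205 = (-231 + 400)*205 = 169*205 = 34645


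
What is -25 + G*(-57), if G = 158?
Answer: -9031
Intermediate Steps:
-25 + G*(-57) = -25 + 158*(-57) = -25 - 9006 = -9031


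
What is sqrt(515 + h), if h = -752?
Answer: I*sqrt(237) ≈ 15.395*I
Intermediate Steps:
sqrt(515 + h) = sqrt(515 - 752) = sqrt(-237) = I*sqrt(237)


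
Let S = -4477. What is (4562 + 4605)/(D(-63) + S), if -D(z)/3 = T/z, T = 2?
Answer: -192507/94015 ≈ -2.0476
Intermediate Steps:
D(z) = -6/z
(4562 + 4605)/(D(-63) + S) = (4562 + 4605)/(-6/(-63) - 4477) = 9167/(-6*(-1/63) - 4477) = 9167/(2/21 - 4477) = 9167/(-94015/21) = 9167*(-21/94015) = -192507/94015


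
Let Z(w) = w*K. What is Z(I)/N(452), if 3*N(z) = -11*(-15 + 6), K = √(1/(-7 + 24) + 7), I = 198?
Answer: 12*√510/17 ≈ 15.941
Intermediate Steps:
K = 2*√510/17 (K = √(1/17 + 7) = √(120/17) = 2*√510/17 ≈ 2.6568)
Z(w) = 2*w*√510/17 (Z(w) = w*(2*√510/17) = 2*w*√510/17)
N(z) = 33 (N(z) = (-11*(-15 + 6))/3 = (-11*(-9))/3 = (⅓)*99 = 33)
Z(I)/N(452) = ((2/17)*198*√510)/33 = (396*√510/17)*(1/33) = 12*√510/17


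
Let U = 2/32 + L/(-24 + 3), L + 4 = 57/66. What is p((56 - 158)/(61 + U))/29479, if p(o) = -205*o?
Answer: 628320/54221947 ≈ 0.011588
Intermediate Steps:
L = -69/22 (L = -4 + 57/66 = -4 + 57*(1/66) = -4 + 19/22 = -69/22 ≈ -3.1364)
U = 261/1232 (U = 2/32 - 69/(22*(-24 + 3)) = 2*(1/32) - 69/22/(-21) = 1/16 - 69/22*(-1/21) = 1/16 + 23/154 = 261/1232 ≈ 0.21185)
p(o) = -205*o
p((56 - 158)/(61 + U))/29479 = -205*(56 - 158)/(61 + 261/1232)/29479 = -(-20910)/75413/1232*(1/29479) = -(-20910)*1232/75413*(1/29479) = -205*(-125664/75413)*(1/29479) = (25761120/75413)*(1/29479) = 628320/54221947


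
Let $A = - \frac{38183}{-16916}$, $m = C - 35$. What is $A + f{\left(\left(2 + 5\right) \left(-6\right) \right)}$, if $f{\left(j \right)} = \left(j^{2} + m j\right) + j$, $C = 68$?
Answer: $\frac{5721959}{16916} \approx 338.26$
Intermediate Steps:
$m = 33$ ($m = 68 - 35 = 33$)
$f{\left(j \right)} = j^{2} + 34 j$ ($f{\left(j \right)} = \left(j^{2} + 33 j\right) + j = j^{2} + 34 j$)
$A = \frac{38183}{16916}$ ($A = \left(-38183\right) \left(- \frac{1}{16916}\right) = \frac{38183}{16916} \approx 2.2572$)
$A + f{\left(\left(2 + 5\right) \left(-6\right) \right)} = \frac{38183}{16916} + \left(2 + 5\right) \left(-6\right) \left(34 + \left(2 + 5\right) \left(-6\right)\right) = \frac{38183}{16916} + 7 \left(-6\right) \left(34 + 7 \left(-6\right)\right) = \frac{38183}{16916} - 42 \left(34 - 42\right) = \frac{38183}{16916} - -336 = \frac{38183}{16916} + 336 = \frac{5721959}{16916}$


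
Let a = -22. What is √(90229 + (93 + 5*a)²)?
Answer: √90518 ≈ 300.86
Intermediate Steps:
√(90229 + (93 + 5*a)²) = √(90229 + (93 + 5*(-22))²) = √(90229 + (93 - 110)²) = √(90229 + (-17)²) = √(90229 + 289) = √90518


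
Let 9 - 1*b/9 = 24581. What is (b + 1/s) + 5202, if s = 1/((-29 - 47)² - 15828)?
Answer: -225998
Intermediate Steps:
b = -221148 (b = 81 - 9*24581 = 81 - 221229 = -221148)
s = -1/10052 (s = 1/((-76)² - 15828) = 1/(5776 - 15828) = 1/(-10052) = -1/10052 ≈ -9.9483e-5)
(b + 1/s) + 5202 = (-221148 + 1/(-1/10052)) + 5202 = (-221148 - 10052) + 5202 = -231200 + 5202 = -225998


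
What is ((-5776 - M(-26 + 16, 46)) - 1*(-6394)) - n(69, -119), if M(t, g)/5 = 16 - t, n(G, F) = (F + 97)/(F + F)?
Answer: 58061/119 ≈ 487.91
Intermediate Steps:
n(G, F) = (97 + F)/(2*F) (n(G, F) = (97 + F)/((2*F)) = (97 + F)*(1/(2*F)) = (97 + F)/(2*F))
M(t, g) = 80 - 5*t (M(t, g) = 5*(16 - t) = 80 - 5*t)
((-5776 - M(-26 + 16, 46)) - 1*(-6394)) - n(69, -119) = ((-5776 - (80 - 5*(-26 + 16))) - 1*(-6394)) - (97 - 119)/(2*(-119)) = ((-5776 - (80 - 5*(-10))) + 6394) - (-1)*(-22)/(2*119) = ((-5776 - (80 + 50)) + 6394) - 1*11/119 = ((-5776 - 1*130) + 6394) - 11/119 = ((-5776 - 130) + 6394) - 11/119 = (-5906 + 6394) - 11/119 = 488 - 11/119 = 58061/119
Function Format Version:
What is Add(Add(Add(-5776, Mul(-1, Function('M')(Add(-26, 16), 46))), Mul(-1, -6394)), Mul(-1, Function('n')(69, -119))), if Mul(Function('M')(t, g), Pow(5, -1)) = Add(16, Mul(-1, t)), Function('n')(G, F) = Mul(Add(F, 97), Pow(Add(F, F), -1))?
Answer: Rational(58061, 119) ≈ 487.91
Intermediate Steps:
Function('n')(G, F) = Mul(Rational(1, 2), Pow(F, -1), Add(97, F)) (Function('n')(G, F) = Mul(Add(97, F), Pow(Mul(2, F), -1)) = Mul(Add(97, F), Mul(Rational(1, 2), Pow(F, -1))) = Mul(Rational(1, 2), Pow(F, -1), Add(97, F)))
Function('M')(t, g) = Add(80, Mul(-5, t)) (Function('M')(t, g) = Mul(5, Add(16, Mul(-1, t))) = Add(80, Mul(-5, t)))
Add(Add(Add(-5776, Mul(-1, Function('M')(Add(-26, 16), 46))), Mul(-1, -6394)), Mul(-1, Function('n')(69, -119))) = Add(Add(Add(-5776, Mul(-1, Add(80, Mul(-5, Add(-26, 16))))), Mul(-1, -6394)), Mul(-1, Mul(Rational(1, 2), Pow(-119, -1), Add(97, -119)))) = Add(Add(Add(-5776, Mul(-1, Add(80, Mul(-5, -10)))), 6394), Mul(-1, Mul(Rational(1, 2), Rational(-1, 119), -22))) = Add(Add(Add(-5776, Mul(-1, Add(80, 50))), 6394), Mul(-1, Rational(11, 119))) = Add(Add(Add(-5776, Mul(-1, 130)), 6394), Rational(-11, 119)) = Add(Add(Add(-5776, -130), 6394), Rational(-11, 119)) = Add(Add(-5906, 6394), Rational(-11, 119)) = Add(488, Rational(-11, 119)) = Rational(58061, 119)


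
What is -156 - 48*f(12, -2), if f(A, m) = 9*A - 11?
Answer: -4812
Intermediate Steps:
f(A, m) = -11 + 9*A
-156 - 48*f(12, -2) = -156 - 48*(-11 + 9*12) = -156 - 48*(-11 + 108) = -156 - 48*97 = -156 - 4656 = -4812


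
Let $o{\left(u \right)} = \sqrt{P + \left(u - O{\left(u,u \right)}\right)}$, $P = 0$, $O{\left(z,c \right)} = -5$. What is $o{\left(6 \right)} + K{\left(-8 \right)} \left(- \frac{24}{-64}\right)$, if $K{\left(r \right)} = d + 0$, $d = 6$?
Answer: $\frac{9}{4} + \sqrt{11} \approx 5.5666$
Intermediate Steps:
$K{\left(r \right)} = 6$ ($K{\left(r \right)} = 6 + 0 = 6$)
$o{\left(u \right)} = \sqrt{5 + u}$ ($o{\left(u \right)} = \sqrt{0 + \left(u - -5\right)} = \sqrt{0 + \left(u + 5\right)} = \sqrt{0 + \left(5 + u\right)} = \sqrt{5 + u}$)
$o{\left(6 \right)} + K{\left(-8 \right)} \left(- \frac{24}{-64}\right) = \sqrt{5 + 6} + 6 \left(- \frac{24}{-64}\right) = \sqrt{11} + 6 \left(\left(-24\right) \left(- \frac{1}{64}\right)\right) = \sqrt{11} + 6 \cdot \frac{3}{8} = \sqrt{11} + \frac{9}{4} = \frac{9}{4} + \sqrt{11}$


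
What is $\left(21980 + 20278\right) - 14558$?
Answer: $27700$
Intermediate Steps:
$\left(21980 + 20278\right) - 14558 = 42258 - 14558 = 27700$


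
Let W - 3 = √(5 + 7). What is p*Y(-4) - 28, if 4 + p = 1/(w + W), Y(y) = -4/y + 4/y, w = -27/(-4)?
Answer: -28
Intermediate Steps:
w = 27/4 (w = -27*(-¼) = 27/4 ≈ 6.7500)
W = 3 + 2*√3 (W = 3 + √(5 + 7) = 3 + √12 = 3 + 2*√3 ≈ 6.4641)
Y(y) = 0
p = -4 + 1/(39/4 + 2*√3) (p = -4 + 1/(27/4 + (3 + 2*√3)) = -4 + 1/(39/4 + 2*√3) ≈ -3.9243)
p*Y(-4) - 28 = (-1720/443 - 32*√3/1329)*0 - 28 = 0 - 28 = -28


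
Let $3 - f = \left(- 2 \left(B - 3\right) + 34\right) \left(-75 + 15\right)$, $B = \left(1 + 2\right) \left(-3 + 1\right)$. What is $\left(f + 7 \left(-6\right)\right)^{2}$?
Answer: $9492561$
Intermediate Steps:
$B = -6$ ($B = 3 \left(-2\right) = -6$)
$f = 3123$ ($f = 3 - \left(- 2 \left(-6 - 3\right) + 34\right) \left(-75 + 15\right) = 3 - \left(\left(-2\right) \left(-9\right) + 34\right) \left(-60\right) = 3 - \left(18 + 34\right) \left(-60\right) = 3 - 52 \left(-60\right) = 3 - -3120 = 3 + 3120 = 3123$)
$\left(f + 7 \left(-6\right)\right)^{2} = \left(3123 + 7 \left(-6\right)\right)^{2} = \left(3123 - 42\right)^{2} = 3081^{2} = 9492561$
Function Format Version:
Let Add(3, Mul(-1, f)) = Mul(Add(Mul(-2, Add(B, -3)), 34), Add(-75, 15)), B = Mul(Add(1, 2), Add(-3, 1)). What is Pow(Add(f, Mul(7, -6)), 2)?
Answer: 9492561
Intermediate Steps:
B = -6 (B = Mul(3, -2) = -6)
f = 3123 (f = Add(3, Mul(-1, Mul(Add(Mul(-2, Add(-6, -3)), 34), Add(-75, 15)))) = Add(3, Mul(-1, Mul(Add(Mul(-2, -9), 34), -60))) = Add(3, Mul(-1, Mul(Add(18, 34), -60))) = Add(3, Mul(-1, Mul(52, -60))) = Add(3, Mul(-1, -3120)) = Add(3, 3120) = 3123)
Pow(Add(f, Mul(7, -6)), 2) = Pow(Add(3123, Mul(7, -6)), 2) = Pow(Add(3123, -42), 2) = Pow(3081, 2) = 9492561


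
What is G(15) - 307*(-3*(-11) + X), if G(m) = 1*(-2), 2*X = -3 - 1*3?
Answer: -9212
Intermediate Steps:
X = -3 (X = (-3 - 1*3)/2 = (-3 - 3)/2 = (½)*(-6) = -3)
G(m) = -2
G(15) - 307*(-3*(-11) + X) = -2 - 307*(-3*(-11) - 3) = -2 - 307*(33 - 3) = -2 - 307*30 = -2 - 9210 = -9212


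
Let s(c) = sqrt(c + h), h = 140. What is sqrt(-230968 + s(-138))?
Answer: sqrt(-230968 + sqrt(2)) ≈ 480.59*I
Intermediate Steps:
s(c) = sqrt(140 + c) (s(c) = sqrt(c + 140) = sqrt(140 + c))
sqrt(-230968 + s(-138)) = sqrt(-230968 + sqrt(140 - 138)) = sqrt(-230968 + sqrt(2))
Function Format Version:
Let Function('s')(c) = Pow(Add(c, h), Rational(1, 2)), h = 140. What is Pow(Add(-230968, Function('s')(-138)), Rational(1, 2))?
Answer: Pow(Add(-230968, Pow(2, Rational(1, 2))), Rational(1, 2)) ≈ Mul(480.59, I)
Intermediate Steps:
Function('s')(c) = Pow(Add(140, c), Rational(1, 2)) (Function('s')(c) = Pow(Add(c, 140), Rational(1, 2)) = Pow(Add(140, c), Rational(1, 2)))
Pow(Add(-230968, Function('s')(-138)), Rational(1, 2)) = Pow(Add(-230968, Pow(Add(140, -138), Rational(1, 2))), Rational(1, 2)) = Pow(Add(-230968, Pow(2, Rational(1, 2))), Rational(1, 2))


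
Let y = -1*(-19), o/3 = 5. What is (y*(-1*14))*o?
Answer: -3990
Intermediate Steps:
o = 15 (o = 3*5 = 15)
y = 19
(y*(-1*14))*o = (19*(-1*14))*15 = (19*(-14))*15 = -266*15 = -3990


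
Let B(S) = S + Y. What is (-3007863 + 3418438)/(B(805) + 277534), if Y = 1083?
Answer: 37325/25402 ≈ 1.4694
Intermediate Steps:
B(S) = 1083 + S (B(S) = S + 1083 = 1083 + S)
(-3007863 + 3418438)/(B(805) + 277534) = (-3007863 + 3418438)/((1083 + 805) + 277534) = 410575/(1888 + 277534) = 410575/279422 = 410575*(1/279422) = 37325/25402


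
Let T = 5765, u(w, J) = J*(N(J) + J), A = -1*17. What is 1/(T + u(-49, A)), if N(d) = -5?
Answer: 1/6139 ≈ 0.00016289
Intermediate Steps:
A = -17
u(w, J) = J*(-5 + J)
1/(T + u(-49, A)) = 1/(5765 - 17*(-5 - 17)) = 1/(5765 - 17*(-22)) = 1/(5765 + 374) = 1/6139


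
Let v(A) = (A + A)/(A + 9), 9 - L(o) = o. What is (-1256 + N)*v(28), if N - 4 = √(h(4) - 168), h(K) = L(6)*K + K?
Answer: -70112/37 + 112*I*√38/37 ≈ -1894.9 + 18.66*I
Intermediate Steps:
L(o) = 9 - o
v(A) = 2*A/(9 + A) (v(A) = (2*A)/(9 + A) = 2*A/(9 + A))
h(K) = 4*K (h(K) = (9 - 1*6)*K + K = (9 - 6)*K + K = 3*K + K = 4*K)
N = 4 + 2*I*√38 (N = 4 + √(4*4 - 168) = 4 + √(16 - 168) = 4 + √(-152) = 4 + 2*I*√38 ≈ 4.0 + 12.329*I)
(-1256 + N)*v(28) = (-1256 + (4 + 2*I*√38))*(2*28/(9 + 28)) = (-1252 + 2*I*√38)*(2*28/37) = (-1252 + 2*I*√38)*(2*28*(1/37)) = (-1252 + 2*I*√38)*(56/37) = -70112/37 + 112*I*√38/37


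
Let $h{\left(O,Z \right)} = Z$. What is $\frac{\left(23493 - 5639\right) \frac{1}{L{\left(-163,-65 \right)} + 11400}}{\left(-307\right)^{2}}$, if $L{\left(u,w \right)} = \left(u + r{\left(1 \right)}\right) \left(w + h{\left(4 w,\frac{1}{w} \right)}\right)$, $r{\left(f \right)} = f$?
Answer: $\frac{580255}{67181252694} \approx 8.6372 \cdot 10^{-6}$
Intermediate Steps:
$L{\left(u,w \right)} = \left(1 + u\right) \left(w + \frac{1}{w}\right)$ ($L{\left(u,w \right)} = \left(u + 1\right) \left(w + \frac{1}{w}\right) = \left(1 + u\right) \left(w + \frac{1}{w}\right)$)
$\frac{\left(23493 - 5639\right) \frac{1}{L{\left(-163,-65 \right)} + 11400}}{\left(-307\right)^{2}} = \frac{\left(23493 - 5639\right) \frac{1}{\frac{1 - 163 + \left(-65\right)^{2} \left(1 - 163\right)}{-65} + 11400}}{\left(-307\right)^{2}} = \frac{17854 \frac{1}{- \frac{1 - 163 + 4225 \left(-162\right)}{65} + 11400}}{94249} = \frac{17854}{- \frac{1 - 163 - 684450}{65} + 11400} \cdot \frac{1}{94249} = \frac{17854}{\left(- \frac{1}{65}\right) \left(-684612\right) + 11400} \cdot \frac{1}{94249} = \frac{17854}{\frac{684612}{65} + 11400} \cdot \frac{1}{94249} = \frac{17854}{\frac{1425612}{65}} \cdot \frac{1}{94249} = 17854 \cdot \frac{65}{1425612} \cdot \frac{1}{94249} = \frac{580255}{712806} \cdot \frac{1}{94249} = \frac{580255}{67181252694}$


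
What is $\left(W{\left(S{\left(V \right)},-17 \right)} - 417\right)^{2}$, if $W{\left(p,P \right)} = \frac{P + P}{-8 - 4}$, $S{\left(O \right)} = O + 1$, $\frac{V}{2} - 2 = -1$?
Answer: $\frac{6175225}{36} \approx 1.7153 \cdot 10^{5}$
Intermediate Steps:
$V = 2$ ($V = 4 + 2 \left(-1\right) = 4 - 2 = 2$)
$S{\left(O \right)} = 1 + O$
$W{\left(p,P \right)} = - \frac{P}{6}$ ($W{\left(p,P \right)} = \frac{2 P}{-12} = 2 P \left(- \frac{1}{12}\right) = - \frac{P}{6}$)
$\left(W{\left(S{\left(V \right)},-17 \right)} - 417\right)^{2} = \left(\left(- \frac{1}{6}\right) \left(-17\right) - 417\right)^{2} = \left(\frac{17}{6} - 417\right)^{2} = \left(- \frac{2485}{6}\right)^{2} = \frac{6175225}{36}$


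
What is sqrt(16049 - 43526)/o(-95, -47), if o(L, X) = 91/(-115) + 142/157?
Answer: 18055*I*sqrt(3053)/681 ≈ 1464.9*I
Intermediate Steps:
o(L, X) = 2043/18055 (o(L, X) = 91*(-1/115) + 142*(1/157) = -91/115 + 142/157 = 2043/18055)
sqrt(16049 - 43526)/o(-95, -47) = sqrt(16049 - 43526)/(2043/18055) = sqrt(-27477)*(18055/2043) = (3*I*sqrt(3053))*(18055/2043) = 18055*I*sqrt(3053)/681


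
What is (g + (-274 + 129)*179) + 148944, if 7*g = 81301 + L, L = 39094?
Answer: 981318/7 ≈ 1.4019e+5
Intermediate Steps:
g = 120395/7 (g = (81301 + 39094)/7 = (⅐)*120395 = 120395/7 ≈ 17199.)
(g + (-274 + 129)*179) + 148944 = (120395/7 + (-274 + 129)*179) + 148944 = (120395/7 - 145*179) + 148944 = (120395/7 - 25955) + 148944 = -61290/7 + 148944 = 981318/7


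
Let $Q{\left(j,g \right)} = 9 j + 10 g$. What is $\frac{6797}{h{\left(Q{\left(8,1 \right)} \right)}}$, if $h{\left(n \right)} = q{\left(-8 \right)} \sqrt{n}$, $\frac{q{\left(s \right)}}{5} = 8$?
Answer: $\frac{6797 \sqrt{82}}{3280} \approx 18.765$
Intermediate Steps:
$q{\left(s \right)} = 40$ ($q{\left(s \right)} = 5 \cdot 8 = 40$)
$h{\left(n \right)} = 40 \sqrt{n}$
$\frac{6797}{h{\left(Q{\left(8,1 \right)} \right)}} = \frac{6797}{40 \sqrt{9 \cdot 8 + 10 \cdot 1}} = \frac{6797}{40 \sqrt{72 + 10}} = \frac{6797}{40 \sqrt{82}} = 6797 \frac{\sqrt{82}}{3280} = \frac{6797 \sqrt{82}}{3280}$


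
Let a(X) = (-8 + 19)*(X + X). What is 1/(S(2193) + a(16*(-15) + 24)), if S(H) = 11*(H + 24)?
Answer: 1/19635 ≈ 5.0929e-5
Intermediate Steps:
a(X) = 22*X (a(X) = 11*(2*X) = 22*X)
S(H) = 264 + 11*H (S(H) = 11*(24 + H) = 264 + 11*H)
1/(S(2193) + a(16*(-15) + 24)) = 1/((264 + 11*2193) + 22*(16*(-15) + 24)) = 1/((264 + 24123) + 22*(-240 + 24)) = 1/(24387 + 22*(-216)) = 1/(24387 - 4752) = 1/19635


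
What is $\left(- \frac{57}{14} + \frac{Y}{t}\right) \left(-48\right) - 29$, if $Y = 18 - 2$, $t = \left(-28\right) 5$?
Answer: $\frac{6017}{35} \approx 171.91$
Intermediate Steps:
$t = -140$
$Y = 16$
$\left(- \frac{57}{14} + \frac{Y}{t}\right) \left(-48\right) - 29 = \left(- \frac{57}{14} + \frac{16}{-140}\right) \left(-48\right) - 29 = \left(\left(-57\right) \frac{1}{14} + 16 \left(- \frac{1}{140}\right)\right) \left(-48\right) - 29 = \left(- \frac{57}{14} - \frac{4}{35}\right) \left(-48\right) - 29 = \left(- \frac{293}{70}\right) \left(-48\right) - 29 = \frac{7032}{35} - 29 = \frac{6017}{35}$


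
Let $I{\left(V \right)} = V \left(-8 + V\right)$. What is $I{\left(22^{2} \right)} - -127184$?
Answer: $357568$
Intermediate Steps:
$I{\left(22^{2} \right)} - -127184 = 22^{2} \left(-8 + 22^{2}\right) - -127184 = 484 \left(-8 + 484\right) + 127184 = 484 \cdot 476 + 127184 = 230384 + 127184 = 357568$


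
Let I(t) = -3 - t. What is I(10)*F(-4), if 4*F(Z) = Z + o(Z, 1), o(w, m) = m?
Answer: 39/4 ≈ 9.7500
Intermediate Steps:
F(Z) = ¼ + Z/4 (F(Z) = (Z + 1)/4 = (1 + Z)/4 = ¼ + Z/4)
I(10)*F(-4) = (-3 - 1*10)*(¼ + (¼)*(-4)) = (-3 - 10)*(¼ - 1) = -13*(-¾) = 39/4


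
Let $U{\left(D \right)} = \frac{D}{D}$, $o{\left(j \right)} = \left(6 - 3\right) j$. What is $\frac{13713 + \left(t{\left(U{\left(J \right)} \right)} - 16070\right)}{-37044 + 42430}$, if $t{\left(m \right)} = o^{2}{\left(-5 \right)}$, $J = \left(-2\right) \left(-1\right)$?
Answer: $- \frac{1066}{2693} \approx -0.39584$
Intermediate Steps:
$o{\left(j \right)} = 3 j$
$J = 2$
$U{\left(D \right)} = 1$
$t{\left(m \right)} = 225$ ($t{\left(m \right)} = \left(3 \left(-5\right)\right)^{2} = \left(-15\right)^{2} = 225$)
$\frac{13713 + \left(t{\left(U{\left(J \right)} \right)} - 16070\right)}{-37044 + 42430} = \frac{13713 + \left(225 - 16070\right)}{-37044 + 42430} = \frac{13713 + \left(225 - 16070\right)}{5386} = \left(13713 - 15845\right) \frac{1}{5386} = \left(-2132\right) \frac{1}{5386} = - \frac{1066}{2693}$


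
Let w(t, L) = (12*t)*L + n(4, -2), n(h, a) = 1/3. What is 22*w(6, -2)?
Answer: -9482/3 ≈ -3160.7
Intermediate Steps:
n(h, a) = ⅓
w(t, L) = ⅓ + 12*L*t (w(t, L) = (12*t)*L + ⅓ = 12*L*t + ⅓ = ⅓ + 12*L*t)
22*w(6, -2) = 22*(⅓ + 12*(-2)*6) = 22*(⅓ - 144) = 22*(-431/3) = -9482/3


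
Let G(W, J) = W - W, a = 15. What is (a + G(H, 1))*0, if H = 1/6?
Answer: 0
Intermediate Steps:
H = ⅙ ≈ 0.16667
G(W, J) = 0
(a + G(H, 1))*0 = (15 + 0)*0 = 15*0 = 0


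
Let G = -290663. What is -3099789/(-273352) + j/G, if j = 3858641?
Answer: -153773264525/79453312376 ≈ -1.9354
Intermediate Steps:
-3099789/(-273352) + j/G = -3099789/(-273352) + 3858641/(-290663) = -3099789*(-1/273352) + 3858641*(-1/290663) = 3099789/273352 - 3858641/290663 = -153773264525/79453312376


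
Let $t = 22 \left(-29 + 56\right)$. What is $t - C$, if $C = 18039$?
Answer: $-17445$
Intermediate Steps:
$t = 594$ ($t = 22 \cdot 27 = 594$)
$t - C = 594 - 18039 = -17445$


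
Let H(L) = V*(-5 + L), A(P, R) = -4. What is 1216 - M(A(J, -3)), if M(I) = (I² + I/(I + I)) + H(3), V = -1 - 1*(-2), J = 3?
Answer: 2403/2 ≈ 1201.5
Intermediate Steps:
V = 1 (V = -1 + 2 = 1)
H(L) = -5 + L (H(L) = 1*(-5 + L) = -5 + L)
M(I) = -3/2 + I² (M(I) = (I² + I/(I + I)) + (-5 + 3) = (I² + I/((2*I))) - 2 = (I² + (1/(2*I))*I) - 2 = (I² + ½) - 2 = (½ + I²) - 2 = -3/2 + I²)
1216 - M(A(J, -3)) = 1216 - (-3/2 + (-4)²) = 1216 - (-3/2 + 16) = 1216 - 1*29/2 = 1216 - 29/2 = 2403/2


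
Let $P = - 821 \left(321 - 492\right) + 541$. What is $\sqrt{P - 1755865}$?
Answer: $3 i \sqrt{179437} \approx 1270.8 i$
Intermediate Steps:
$P = 140932$ ($P = \left(-821\right) \left(-171\right) + 541 = 140391 + 541 = 140932$)
$\sqrt{P - 1755865} = \sqrt{140932 - 1755865} = \sqrt{-1614933} = 3 i \sqrt{179437}$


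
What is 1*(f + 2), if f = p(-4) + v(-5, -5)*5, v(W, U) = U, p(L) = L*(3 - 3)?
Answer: -23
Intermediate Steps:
p(L) = 0 (p(L) = L*0 = 0)
f = -25 (f = 0 - 5*5 = 0 - 25 = -25)
1*(f + 2) = 1*(-25 + 2) = 1*(-23) = -23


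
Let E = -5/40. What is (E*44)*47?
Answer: -517/2 ≈ -258.50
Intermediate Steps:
E = -⅛ (E = -5*1/40 = -⅛ ≈ -0.12500)
(E*44)*47 = -⅛*44*47 = -11/2*47 = -517/2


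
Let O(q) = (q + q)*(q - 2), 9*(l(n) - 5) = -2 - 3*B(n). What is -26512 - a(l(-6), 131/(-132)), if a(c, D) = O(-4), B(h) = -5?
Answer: -26560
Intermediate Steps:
l(n) = 58/9 (l(n) = 5 + (-2 - 3*(-5))/9 = 5 + (-2 + 15)/9 = 5 + (⅑)*13 = 5 + 13/9 = 58/9)
O(q) = 2*q*(-2 + q) (O(q) = (2*q)*(-2 + q) = 2*q*(-2 + q))
a(c, D) = 48 (a(c, D) = 2*(-4)*(-2 - 4) = 2*(-4)*(-6) = 48)
-26512 - a(l(-6), 131/(-132)) = -26512 - 1*48 = -26512 - 48 = -26560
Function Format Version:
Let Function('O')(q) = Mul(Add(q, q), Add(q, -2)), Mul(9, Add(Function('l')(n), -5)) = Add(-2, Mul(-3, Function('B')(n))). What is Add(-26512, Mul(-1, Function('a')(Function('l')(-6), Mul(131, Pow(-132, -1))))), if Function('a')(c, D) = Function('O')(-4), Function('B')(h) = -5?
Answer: -26560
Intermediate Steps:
Function('l')(n) = Rational(58, 9) (Function('l')(n) = Add(5, Mul(Rational(1, 9), Add(-2, Mul(-3, -5)))) = Add(5, Mul(Rational(1, 9), Add(-2, 15))) = Add(5, Mul(Rational(1, 9), 13)) = Add(5, Rational(13, 9)) = Rational(58, 9))
Function('O')(q) = Mul(2, q, Add(-2, q)) (Function('O')(q) = Mul(Mul(2, q), Add(-2, q)) = Mul(2, q, Add(-2, q)))
Function('a')(c, D) = 48 (Function('a')(c, D) = Mul(2, -4, Add(-2, -4)) = Mul(2, -4, -6) = 48)
Add(-26512, Mul(-1, Function('a')(Function('l')(-6), Mul(131, Pow(-132, -1))))) = Add(-26512, Mul(-1, 48)) = Add(-26512, -48) = -26560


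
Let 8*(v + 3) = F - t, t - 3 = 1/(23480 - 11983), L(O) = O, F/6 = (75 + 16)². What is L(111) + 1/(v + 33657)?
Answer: 203494445335/1833282877 ≈ 111.00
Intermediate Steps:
F = 49686 (F = 6*(75 + 16)² = 6*91² = 6*8281 = 49686)
t = 34492/11497 (t = 3 + 1/(23480 - 11983) = 3 + 1/11497 = 34492/11497 ≈ 3.0001)
v = 285464761/45988 (v = -3 + (49686 - 1*34492/11497)/8 = -3 + (49686 - 34492/11497)/8 = -3 + (⅛)*(571205450/11497) = -3 + 285602725/45988 = 285464761/45988 ≈ 6207.4)
L(111) + 1/(v + 33657) = 111 + 1/(285464761/45988 + 33657) = 111 + 1/(1833282877/45988) = 111 + 45988/1833282877 = 203494445335/1833282877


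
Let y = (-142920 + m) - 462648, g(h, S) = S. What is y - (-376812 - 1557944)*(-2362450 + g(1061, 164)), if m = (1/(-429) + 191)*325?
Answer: -150824769338422/33 ≈ -4.5704e+12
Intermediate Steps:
m = 2048450/33 (m = (-1/429 + 191)*325 = (81938/429)*325 = 2048450/33 ≈ 62074.)
y = -17935294/33 (y = (-142920 + 2048450/33) - 462648 = -2667910/33 - 462648 = -17935294/33 ≈ -5.4349e+5)
y - (-376812 - 1557944)*(-2362450 + g(1061, 164)) = -17935294/33 - (-376812 - 1557944)*(-2362450 + 164) = -17935294/33 - (-1934756)*(-2362286) = -17935294/33 - 1*4570447012216 = -17935294/33 - 4570447012216 = -150824769338422/33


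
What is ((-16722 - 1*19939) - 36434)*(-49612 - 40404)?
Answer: 6579719520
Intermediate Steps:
((-16722 - 1*19939) - 36434)*(-49612 - 40404) = ((-16722 - 19939) - 36434)*(-90016) = (-36661 - 36434)*(-90016) = -73095*(-90016) = 6579719520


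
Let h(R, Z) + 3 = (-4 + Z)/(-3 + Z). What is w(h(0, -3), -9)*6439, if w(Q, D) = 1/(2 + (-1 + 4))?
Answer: 6439/5 ≈ 1287.8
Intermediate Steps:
h(R, Z) = -3 + (-4 + Z)/(-3 + Z)
w(Q, D) = ⅕ (w(Q, D) = 1/(2 + 3) = 1/5 = ⅕)
w(h(0, -3), -9)*6439 = (⅕)*6439 = 6439/5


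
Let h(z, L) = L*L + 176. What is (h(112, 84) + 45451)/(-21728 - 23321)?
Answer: -52683/45049 ≈ -1.1695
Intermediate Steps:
h(z, L) = 176 + L**2 (h(z, L) = L**2 + 176 = 176 + L**2)
(h(112, 84) + 45451)/(-21728 - 23321) = ((176 + 84**2) + 45451)/(-21728 - 23321) = ((176 + 7056) + 45451)/(-45049) = (7232 + 45451)*(-1/45049) = 52683*(-1/45049) = -52683/45049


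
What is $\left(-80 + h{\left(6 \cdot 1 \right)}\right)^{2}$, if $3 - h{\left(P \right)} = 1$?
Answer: $6084$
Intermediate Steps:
$h{\left(P \right)} = 2$ ($h{\left(P \right)} = 3 - 1 = 2$)
$\left(-80 + h{\left(6 \cdot 1 \right)}\right)^{2} = \left(-80 + 2\right)^{2} = \left(-78\right)^{2} = 6084$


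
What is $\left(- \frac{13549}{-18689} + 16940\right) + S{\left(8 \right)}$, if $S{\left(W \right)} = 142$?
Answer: $\frac{319259047}{18689} \approx 17083.0$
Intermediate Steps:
$\left(- \frac{13549}{-18689} + 16940\right) + S{\left(8 \right)} = \left(- \frac{13549}{-18689} + 16940\right) + 142 = \left(\left(-13549\right) \left(- \frac{1}{18689}\right) + 16940\right) + 142 = \left(\frac{13549}{18689} + 16940\right) + 142 = \frac{316605209}{18689} + 142 = \frac{319259047}{18689}$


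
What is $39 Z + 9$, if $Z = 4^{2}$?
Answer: $633$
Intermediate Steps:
$Z = 16$
$39 Z + 9 = 39 \cdot 16 + 9 = 624 + 9 = 633$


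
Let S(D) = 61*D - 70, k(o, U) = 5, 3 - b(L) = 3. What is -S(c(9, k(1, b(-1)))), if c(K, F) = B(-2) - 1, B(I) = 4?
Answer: -113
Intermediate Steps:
b(L) = 0 (b(L) = 3 - 1*3 = 3 - 3 = 0)
c(K, F) = 3 (c(K, F) = 4 - 1 = 3)
S(D) = -70 + 61*D
-S(c(9, k(1, b(-1)))) = -(-70 + 61*3) = -(-70 + 183) = -1*113 = -113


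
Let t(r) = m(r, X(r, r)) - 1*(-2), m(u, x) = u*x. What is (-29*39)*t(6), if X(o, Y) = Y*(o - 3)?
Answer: -124410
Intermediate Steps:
X(o, Y) = Y*(-3 + o)
t(r) = 2 + r**2*(-3 + r) (t(r) = r*(r*(-3 + r)) - 1*(-2) = r**2*(-3 + r) + 2 = 2 + r**2*(-3 + r))
(-29*39)*t(6) = (-29*39)*(2 + 6**2*(-3 + 6)) = -1131*(2 + 36*3) = -1131*(2 + 108) = -1131*110 = -124410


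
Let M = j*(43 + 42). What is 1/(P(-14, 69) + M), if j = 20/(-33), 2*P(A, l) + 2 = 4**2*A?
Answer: -33/5429 ≈ -0.0060785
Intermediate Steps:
P(A, l) = -1 + 8*A (P(A, l) = -1 + (4**2*A)/2 = -1 + (16*A)/2 = -1 + 8*A)
j = -20/33 (j = 20*(-1/33) = -20/33 ≈ -0.60606)
M = -1700/33 (M = -20*(43 + 42)/33 = -20/33*85 = -1700/33 ≈ -51.515)
1/(P(-14, 69) + M) = 1/((-1 + 8*(-14)) - 1700/33) = 1/((-1 - 112) - 1700/33) = 1/(-113 - 1700/33) = 1/(-5429/33) = -33/5429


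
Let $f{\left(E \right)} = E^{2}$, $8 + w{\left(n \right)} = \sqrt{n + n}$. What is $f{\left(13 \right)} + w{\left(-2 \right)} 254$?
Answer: $-1863 + 508 i \approx -1863.0 + 508.0 i$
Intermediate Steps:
$w{\left(n \right)} = -8 + \sqrt{2} \sqrt{n}$ ($w{\left(n \right)} = -8 + \sqrt{n + n} = -8 + \sqrt{2 n} = -8 + \sqrt{2} \sqrt{n}$)
$f{\left(13 \right)} + w{\left(-2 \right)} 254 = 13^{2} + \left(-8 + \sqrt{2} \sqrt{-2}\right) 254 = 169 + \left(-8 + \sqrt{2} i \sqrt{2}\right) 254 = 169 + \left(-8 + 2 i\right) 254 = 169 - \left(2032 - 508 i\right) = -1863 + 508 i$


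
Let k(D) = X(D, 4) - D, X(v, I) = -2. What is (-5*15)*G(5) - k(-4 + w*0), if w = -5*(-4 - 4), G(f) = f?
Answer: -377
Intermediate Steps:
w = 40 (w = -5*(-8) = 40)
k(D) = -2 - D
(-5*15)*G(5) - k(-4 + w*0) = -5*15*5 - (-2 - (-4 + 40*0)) = -75*5 - (-2 - (-4 + 0)) = -375 - (-2 - 1*(-4)) = -375 - (-2 + 4) = -375 - 1*2 = -375 - 2 = -377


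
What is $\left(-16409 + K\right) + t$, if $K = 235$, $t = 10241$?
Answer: $-5933$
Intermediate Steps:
$\left(-16409 + K\right) + t = \left(-16409 + 235\right) + 10241 = -16174 + 10241 = -5933$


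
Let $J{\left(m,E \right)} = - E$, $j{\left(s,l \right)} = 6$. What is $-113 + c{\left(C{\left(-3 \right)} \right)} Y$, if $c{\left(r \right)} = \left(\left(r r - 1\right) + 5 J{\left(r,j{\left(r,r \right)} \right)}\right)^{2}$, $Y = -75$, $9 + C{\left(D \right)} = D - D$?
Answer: $-187613$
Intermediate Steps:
$C{\left(D \right)} = -9$ ($C{\left(D \right)} = -9 + \left(D - D\right) = -9 + 0 = -9$)
$c{\left(r \right)} = \left(-31 + r^{2}\right)^{2}$ ($c{\left(r \right)} = \left(\left(r r - 1\right) + 5 \left(\left(-1\right) 6\right)\right)^{2} = \left(\left(r^{2} - 1\right) + 5 \left(-6\right)\right)^{2} = \left(\left(-1 + r^{2}\right) - 30\right)^{2} = \left(-31 + r^{2}\right)^{2}$)
$-113 + c{\left(C{\left(-3 \right)} \right)} Y = -113 + \left(-31 + \left(-9\right)^{2}\right)^{2} \left(-75\right) = -113 + \left(-31 + 81\right)^{2} \left(-75\right) = -113 + 50^{2} \left(-75\right) = -113 + 2500 \left(-75\right) = -113 - 187500 = -187613$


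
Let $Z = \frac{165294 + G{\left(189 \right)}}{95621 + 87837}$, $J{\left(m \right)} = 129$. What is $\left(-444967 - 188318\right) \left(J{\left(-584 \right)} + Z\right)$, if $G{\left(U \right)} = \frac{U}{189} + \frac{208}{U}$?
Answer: $- \frac{3407883224605}{41426} \approx -8.2264 \cdot 10^{7}$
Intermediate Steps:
$G{\left(U \right)} = \frac{208}{U} + \frac{U}{189}$ ($G{\left(U \right)} = U \frac{1}{189} + \frac{208}{U} = \frac{U}{189} + \frac{208}{U} = \frac{208}{U} + \frac{U}{189}$)
$Z = \frac{1007773}{1118502}$ ($Z = \frac{165294 + \left(\frac{208}{189} + \frac{1}{189} \cdot 189\right)}{95621 + 87837} = \frac{165294 + \left(208 \cdot \frac{1}{189} + 1\right)}{183458} = \left(165294 + \left(\frac{208}{189} + 1\right)\right) \frac{1}{183458} = \left(165294 + \frac{397}{189}\right) \frac{1}{183458} = \frac{31240963}{189} \cdot \frac{1}{183458} = \frac{1007773}{1118502} \approx 0.901$)
$\left(-444967 - 188318\right) \left(J{\left(-584 \right)} + Z\right) = \left(-444967 - 188318\right) \left(129 + \frac{1007773}{1118502}\right) = \left(-633285\right) \frac{145294531}{1118502} = - \frac{3407883224605}{41426}$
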